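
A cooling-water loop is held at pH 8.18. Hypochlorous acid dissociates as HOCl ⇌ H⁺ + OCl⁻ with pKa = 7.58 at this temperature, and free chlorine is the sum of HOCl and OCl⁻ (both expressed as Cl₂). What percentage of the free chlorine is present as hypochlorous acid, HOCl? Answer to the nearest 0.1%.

[OCl⁻]/[HOCl] = 10^(pH − pKa) = 10^(8.18 − 7.58) = 10^0.60 = 3.981.
Fraction as HOCl = 1 / (1 + 3.981) = 0.2008.

20.1%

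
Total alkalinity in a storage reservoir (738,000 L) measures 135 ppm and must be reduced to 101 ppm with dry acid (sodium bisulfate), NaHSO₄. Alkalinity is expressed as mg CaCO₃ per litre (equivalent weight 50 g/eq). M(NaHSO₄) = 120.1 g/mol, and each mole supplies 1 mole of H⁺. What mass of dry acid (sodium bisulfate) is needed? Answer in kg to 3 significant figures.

60.3 kg

Alkalinity to neutralize: (135 − 101) = 34 mg/L as CaCO₃ × 738,000 L = 25,090 g as CaCO₃.
Equivalents of H⁺ required: 25,090 ÷ 50 g/eq = 501.8 eq = 501.8 mol NaHSO₄.
Mass of NaHSO₄: 501.8 × 120.1 = 60,270 g.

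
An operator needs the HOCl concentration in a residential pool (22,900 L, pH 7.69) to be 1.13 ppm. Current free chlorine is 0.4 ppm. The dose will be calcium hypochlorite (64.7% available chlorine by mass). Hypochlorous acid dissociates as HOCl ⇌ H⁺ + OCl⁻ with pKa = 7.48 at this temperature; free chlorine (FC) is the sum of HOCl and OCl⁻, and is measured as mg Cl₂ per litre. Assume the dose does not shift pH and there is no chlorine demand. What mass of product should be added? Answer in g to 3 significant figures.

90.7 g

[OCl⁻]/[HOCl] = 10^(pH − pKa) = 10^(7.69 − 7.48) = 1.622; fraction as HOCl = 1/(1 + 1.622) = 0.3814.
Free chlorine required for 1.13 ppm HOCl: 1.13 / 0.3814 = 2.963 ppm.
FC to add: 2.963 − 0.4 = 2.563 mg/L as Cl₂.
Cl₂ equivalent: 2.563 mg/L × 22,900 L = 58.68 g.
Product at 64.7% available Cl: 58.68 / 0.647 = 90.7 g.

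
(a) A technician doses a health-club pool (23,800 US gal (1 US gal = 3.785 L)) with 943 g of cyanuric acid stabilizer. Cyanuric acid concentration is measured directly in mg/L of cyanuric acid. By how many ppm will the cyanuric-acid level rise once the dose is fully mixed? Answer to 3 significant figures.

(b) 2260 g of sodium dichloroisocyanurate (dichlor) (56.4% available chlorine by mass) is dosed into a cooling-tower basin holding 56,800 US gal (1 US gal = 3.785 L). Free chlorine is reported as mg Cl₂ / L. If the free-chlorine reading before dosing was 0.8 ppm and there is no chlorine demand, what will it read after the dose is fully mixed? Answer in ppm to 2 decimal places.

(a) Volume: 23,800 US gal × 3.785 L/gal = 90,083 L.
(a) Rise: 943 g / 90,083 L × 1000 = 10.47 mg/L.

(b) Volume: 56,800 US gal × 3.785 L/gal = 214,988 L.
(b) Available chlorine delivered: 2260 g × 0.564 = 1275 g as Cl₂.
(b) Concentration rise: 1275 g / 214,988 L = 5.929 mg/L = 5.93 ppm.
(b) Final FC: 0.8 + 5.93 = 6.73 ppm.

(a) 10.5 ppm; (b) 6.73 ppm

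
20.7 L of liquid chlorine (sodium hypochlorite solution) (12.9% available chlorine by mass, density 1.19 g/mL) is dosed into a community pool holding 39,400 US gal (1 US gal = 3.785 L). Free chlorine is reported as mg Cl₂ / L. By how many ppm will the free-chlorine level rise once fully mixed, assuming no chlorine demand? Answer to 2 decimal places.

21.31 ppm

Volume: 39,400 US gal × 3.785 L/gal = 149,129 L.
Mass of solution: 20.7 L × 1000 mL/L × 1.19 g/mL = 24,630 g.
Available chlorine delivered: 24,630 g × 0.129 = 3178 g as Cl₂.
Concentration rise: 3178 g / 149,129 L = 21.31 mg/L = 21.31 ppm.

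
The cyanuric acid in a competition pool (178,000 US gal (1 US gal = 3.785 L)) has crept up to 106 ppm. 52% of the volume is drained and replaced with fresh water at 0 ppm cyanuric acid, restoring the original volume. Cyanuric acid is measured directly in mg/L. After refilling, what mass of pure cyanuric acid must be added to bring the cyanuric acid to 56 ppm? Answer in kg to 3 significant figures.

Volume: 178,000 US gal × 3.785 L/gal = 673,730 L.
After draining 52% and refilling: 106 × 0.48 + 0 × 0.52 = 50.88 ppm.
Deficit to target: 56 − 50.88 = 5.12 mg/L.
Mass: 5.12 mg/L × 673,730 L = 3449 g cyanuric acid.

3.45 kg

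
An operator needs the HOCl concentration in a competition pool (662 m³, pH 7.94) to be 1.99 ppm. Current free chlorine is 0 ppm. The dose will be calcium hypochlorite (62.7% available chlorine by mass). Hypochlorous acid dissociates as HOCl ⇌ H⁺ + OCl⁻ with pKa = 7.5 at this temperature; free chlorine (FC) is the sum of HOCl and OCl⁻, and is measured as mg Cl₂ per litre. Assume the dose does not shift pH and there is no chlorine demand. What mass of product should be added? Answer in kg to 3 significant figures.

7.89 kg

Volume: 662 m³ = 662,000 L.
[OCl⁻]/[HOCl] = 10^(pH − pKa) = 10^(7.94 − 7.5) = 2.754; fraction as HOCl = 1/(1 + 2.754) = 0.2664.
Free chlorine required for 1.99 ppm HOCl: 1.99 / 0.2664 = 7.471 ppm.
FC to add: 7.471 − 0 = 7.471 mg/L as Cl₂.
Cl₂ equivalent: 7.471 mg/L × 662,000 L = 4946 g.
Product at 62.7% available Cl: 4946 / 0.627 = 7888 g.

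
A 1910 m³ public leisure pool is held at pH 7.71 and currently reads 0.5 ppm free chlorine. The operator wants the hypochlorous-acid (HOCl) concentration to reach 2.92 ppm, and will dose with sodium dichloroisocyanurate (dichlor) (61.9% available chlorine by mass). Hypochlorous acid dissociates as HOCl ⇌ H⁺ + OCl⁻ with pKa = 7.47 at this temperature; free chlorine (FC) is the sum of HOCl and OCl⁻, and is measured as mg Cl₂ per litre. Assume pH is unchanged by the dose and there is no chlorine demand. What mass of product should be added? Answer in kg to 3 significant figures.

23.1 kg

Volume: 1910 m³ = 1,910,000 L.
[OCl⁻]/[HOCl] = 10^(pH − pKa) = 10^(7.71 − 7.47) = 1.738; fraction as HOCl = 1/(1 + 1.738) = 0.3653.
Free chlorine required for 2.92 ppm HOCl: 2.92 / 0.3653 = 7.994 ppm.
FC to add: 7.994 − 0.5 = 7.494 mg/L as Cl₂.
Cl₂ equivalent: 7.494 mg/L × 1,910,000 L = 14,310 g.
Product at 61.9% available Cl: 14,310 / 0.619 = 23,120 g.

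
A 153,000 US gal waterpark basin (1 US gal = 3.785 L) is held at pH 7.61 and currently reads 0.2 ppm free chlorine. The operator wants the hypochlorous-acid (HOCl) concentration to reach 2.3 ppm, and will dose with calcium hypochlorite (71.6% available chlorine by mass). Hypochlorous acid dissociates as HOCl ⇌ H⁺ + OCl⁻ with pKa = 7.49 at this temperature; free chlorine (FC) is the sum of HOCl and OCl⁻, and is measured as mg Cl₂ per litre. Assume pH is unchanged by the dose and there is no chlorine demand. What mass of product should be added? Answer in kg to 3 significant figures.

4.15 kg

Volume: 153,000 US gal × 3.785 L/gal = 579,105 L.
[OCl⁻]/[HOCl] = 10^(pH − pKa) = 10^(7.61 − 7.49) = 1.318; fraction as HOCl = 1/(1 + 1.318) = 0.4314.
Free chlorine required for 2.3 ppm HOCl: 2.3 / 0.4314 = 5.332 ppm.
FC to add: 5.332 − 0.2 = 5.132 mg/L as Cl₂.
Cl₂ equivalent: 5.132 mg/L × 579,105 L = 2972 g.
Product at 71.6% available Cl: 2972 / 0.716 = 4151 g.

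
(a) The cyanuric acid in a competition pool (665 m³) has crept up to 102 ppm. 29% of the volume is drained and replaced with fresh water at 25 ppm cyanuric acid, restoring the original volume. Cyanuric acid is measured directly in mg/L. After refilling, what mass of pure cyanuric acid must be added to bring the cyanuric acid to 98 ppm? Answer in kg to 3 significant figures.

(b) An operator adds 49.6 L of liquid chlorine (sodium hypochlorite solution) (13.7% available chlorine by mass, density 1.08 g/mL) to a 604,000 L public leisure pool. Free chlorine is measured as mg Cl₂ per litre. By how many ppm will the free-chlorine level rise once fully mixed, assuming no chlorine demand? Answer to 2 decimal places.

(a) Volume: 665 m³ = 665,000 L.
(a) After draining 29% and refilling: 102 × 0.71 + 25 × 0.29 = 79.67 ppm.
(a) Deficit to target: 98 − 79.67 = 18.33 mg/L.
(a) Mass: 18.33 mg/L × 665,000 L = 12,190 g cyanuric acid.

(b) Mass of solution: 49.6 L × 1000 mL/L × 1.08 g/mL = 53,570 g.
(b) Available chlorine delivered: 53,570 g × 0.137 = 7339 g as Cl₂.
(b) Concentration rise: 7339 g / 604,000 L = 12.15 mg/L = 12.15 ppm.

(a) 12.2 kg; (b) 12.15 ppm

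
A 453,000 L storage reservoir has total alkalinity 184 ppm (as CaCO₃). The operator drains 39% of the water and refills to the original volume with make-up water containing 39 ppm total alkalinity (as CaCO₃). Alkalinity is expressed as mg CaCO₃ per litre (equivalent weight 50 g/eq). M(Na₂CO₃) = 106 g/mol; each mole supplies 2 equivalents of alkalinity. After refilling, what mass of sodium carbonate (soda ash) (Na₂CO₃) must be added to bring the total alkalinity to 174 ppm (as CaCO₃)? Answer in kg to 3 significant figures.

22.4 kg

After draining 39% and refilling: 184 × 0.61 + 39 × 0.39 = 127.45 ppm.
Deficit to target: 174 − 127.45 = 46.55 mg/L.
As CaCO₃: 46.55 mg/L × 453,000 L = 21,090 g; ÷ 50 g/eq ÷ 2 = 210.9 mol Na₂CO₃.
Mass: 210.9 × 106 = 22,350 g.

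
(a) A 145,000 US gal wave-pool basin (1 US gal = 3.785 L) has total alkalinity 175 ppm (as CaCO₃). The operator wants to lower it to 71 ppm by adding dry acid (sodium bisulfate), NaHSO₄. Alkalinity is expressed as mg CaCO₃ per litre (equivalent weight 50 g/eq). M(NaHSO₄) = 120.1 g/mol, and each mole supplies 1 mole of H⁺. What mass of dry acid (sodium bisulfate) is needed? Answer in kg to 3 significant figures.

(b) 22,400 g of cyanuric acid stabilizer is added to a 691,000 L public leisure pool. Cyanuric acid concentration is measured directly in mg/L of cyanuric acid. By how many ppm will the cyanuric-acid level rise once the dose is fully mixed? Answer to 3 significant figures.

(a) 137 kg; (b) 32.4 ppm

(a) Volume: 145,000 US gal × 3.785 L/gal = 548,825 L.
(a) Alkalinity to neutralize: (175 − 71) = 104 mg/L as CaCO₃ × 548,825 L = 57,080 g as CaCO₃.
(a) Equivalents of H⁺ required: 57,080 ÷ 50 g/eq = 1142 eq = 1142 mol NaHSO₄.
(a) Mass of NaHSO₄: 1142 × 120.1 = 137,100 g.

(b) Rise: 22,400 g / 691,000 L × 1000 = 32.42 mg/L.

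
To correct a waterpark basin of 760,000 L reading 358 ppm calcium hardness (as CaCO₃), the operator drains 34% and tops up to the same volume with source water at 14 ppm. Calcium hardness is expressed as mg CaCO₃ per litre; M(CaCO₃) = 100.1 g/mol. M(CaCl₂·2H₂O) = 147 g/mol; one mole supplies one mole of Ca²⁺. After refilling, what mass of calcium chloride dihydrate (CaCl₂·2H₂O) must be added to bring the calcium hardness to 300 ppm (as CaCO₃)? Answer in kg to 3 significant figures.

After draining 34% and refilling: 358 × 0.66 + 14 × 0.34 = 241.04 ppm.
Deficit to target: 300 − 241.04 = 58.96 mg/L.
As CaCO₃: 58.96 mg/L × 760,000 L = 44,810 g; ÷ 100.1 = 447.6 mol Ca²⁺.
Mass: 447.6 × 147 = 65,800 g.

65.8 kg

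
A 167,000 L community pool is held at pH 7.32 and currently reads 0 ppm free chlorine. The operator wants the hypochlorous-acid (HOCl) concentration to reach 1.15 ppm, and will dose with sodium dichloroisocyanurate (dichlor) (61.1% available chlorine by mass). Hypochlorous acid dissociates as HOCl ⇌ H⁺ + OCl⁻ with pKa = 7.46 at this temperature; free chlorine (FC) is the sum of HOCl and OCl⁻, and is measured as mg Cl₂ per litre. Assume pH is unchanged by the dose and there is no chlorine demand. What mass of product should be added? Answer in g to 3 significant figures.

542 g

[OCl⁻]/[HOCl] = 10^(pH − pKa) = 10^(7.32 − 7.46) = 0.7244; fraction as HOCl = 1/(1 + 0.7244) = 0.5799.
Free chlorine required for 1.15 ppm HOCl: 1.15 / 0.5799 = 1.983 ppm.
FC to add: 1.983 − 0 = 1.983 mg/L as Cl₂.
Cl₂ equivalent: 1.983 mg/L × 167,000 L = 331.2 g.
Product at 61.1% available Cl: 331.2 / 0.611 = 542 g.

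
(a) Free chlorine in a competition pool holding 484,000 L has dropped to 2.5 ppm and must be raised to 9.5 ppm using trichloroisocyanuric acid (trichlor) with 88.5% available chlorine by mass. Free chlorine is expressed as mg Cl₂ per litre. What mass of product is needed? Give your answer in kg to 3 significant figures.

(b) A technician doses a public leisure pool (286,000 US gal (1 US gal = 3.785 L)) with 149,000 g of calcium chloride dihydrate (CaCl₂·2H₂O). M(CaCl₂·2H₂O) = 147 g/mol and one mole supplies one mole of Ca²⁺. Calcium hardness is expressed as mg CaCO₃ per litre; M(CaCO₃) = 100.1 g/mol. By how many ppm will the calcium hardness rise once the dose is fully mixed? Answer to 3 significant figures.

(a) 3.83 kg; (b) 93.7 ppm

(a) Chlorine deficit: 9.5 − 2.5 = 7 ppm = 7 mg/L as Cl₂.
(a) Cl₂ equivalent needed: 7 mg/L × 484,000 L = 3,388,000 mg = 3388 g.
(a) Product at 88.5% available chlorine: 3388 / 0.885 = 3828 g.

(b) Volume: 286,000 US gal × 3.785 L/gal = 1,082,510 L.
(b) Moles of Ca²⁺: 149,000 g ÷ 147 g/mol = 1014 mol.
(b) As CaCO₃: 1014 mol × 100.1 g/mol = 101,500 g.
(b) Rise: 101,500 g / 1,082,510 L × 1000 = 93.73 mg/L.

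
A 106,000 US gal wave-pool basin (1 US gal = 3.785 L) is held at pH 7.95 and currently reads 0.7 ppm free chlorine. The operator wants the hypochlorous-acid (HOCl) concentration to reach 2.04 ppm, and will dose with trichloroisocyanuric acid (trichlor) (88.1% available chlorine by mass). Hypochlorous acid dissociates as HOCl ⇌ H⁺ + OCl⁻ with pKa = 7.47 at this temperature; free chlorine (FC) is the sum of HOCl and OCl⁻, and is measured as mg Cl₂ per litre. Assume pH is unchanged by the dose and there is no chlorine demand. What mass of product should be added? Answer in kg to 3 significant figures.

3.42 kg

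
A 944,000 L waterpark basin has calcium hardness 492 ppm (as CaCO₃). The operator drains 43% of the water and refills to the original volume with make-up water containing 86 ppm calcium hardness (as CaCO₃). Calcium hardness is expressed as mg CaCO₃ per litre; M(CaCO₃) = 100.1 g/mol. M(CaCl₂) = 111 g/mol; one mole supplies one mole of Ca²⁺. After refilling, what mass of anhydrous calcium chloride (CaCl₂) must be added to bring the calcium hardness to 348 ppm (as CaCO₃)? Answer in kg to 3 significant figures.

32.0 kg

After draining 43% and refilling: 492 × 0.57 + 86 × 0.43 = 317.42 ppm.
Deficit to target: 348 − 317.42 = 30.58 mg/L.
As CaCO₃: 30.58 mg/L × 944,000 L = 28,870 g; ÷ 100.1 = 288.4 mol Ca²⁺.
Mass: 288.4 × 111 = 32,010 g.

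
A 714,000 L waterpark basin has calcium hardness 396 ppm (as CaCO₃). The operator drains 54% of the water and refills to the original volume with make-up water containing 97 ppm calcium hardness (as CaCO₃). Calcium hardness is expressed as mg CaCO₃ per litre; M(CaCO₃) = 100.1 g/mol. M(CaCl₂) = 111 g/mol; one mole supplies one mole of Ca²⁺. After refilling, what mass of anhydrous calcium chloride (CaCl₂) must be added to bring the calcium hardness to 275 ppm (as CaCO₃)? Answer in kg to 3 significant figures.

After draining 54% and refilling: 396 × 0.46 + 97 × 0.54 = 234.54 ppm.
Deficit to target: 275 − 234.54 = 40.46 mg/L.
As CaCO₃: 40.46 mg/L × 714,000 L = 28,890 g; ÷ 100.1 = 288.6 mol Ca²⁺.
Mass: 288.6 × 111 = 32,030 g.

32.0 kg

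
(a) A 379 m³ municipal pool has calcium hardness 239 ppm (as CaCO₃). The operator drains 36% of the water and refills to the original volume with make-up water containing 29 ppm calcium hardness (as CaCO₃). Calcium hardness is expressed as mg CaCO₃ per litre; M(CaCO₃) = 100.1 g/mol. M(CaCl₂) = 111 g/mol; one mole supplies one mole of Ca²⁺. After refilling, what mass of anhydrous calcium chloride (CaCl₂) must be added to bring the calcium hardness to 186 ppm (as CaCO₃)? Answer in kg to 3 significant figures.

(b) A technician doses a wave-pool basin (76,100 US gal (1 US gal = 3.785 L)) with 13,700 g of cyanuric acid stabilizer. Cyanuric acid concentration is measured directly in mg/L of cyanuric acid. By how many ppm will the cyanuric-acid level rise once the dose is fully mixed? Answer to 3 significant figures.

(a) 9.50 kg; (b) 47.6 ppm

(a) Volume: 379 m³ = 379,000 L.
(a) After draining 36% and refilling: 239 × 0.64 + 29 × 0.36 = 163.4 ppm.
(a) Deficit to target: 186 − 163.4 = 22.6 mg/L.
(a) As CaCO₃: 22.6 mg/L × 379,000 L = 8565 g; ÷ 100.1 = 85.57 mol Ca²⁺.
(a) Mass: 85.57 × 111 = 9498 g.

(b) Volume: 76,100 US gal × 3.785 L/gal = 288,038 L.
(b) Rise: 13,700 g / 288,038 L × 1000 = 47.56 mg/L.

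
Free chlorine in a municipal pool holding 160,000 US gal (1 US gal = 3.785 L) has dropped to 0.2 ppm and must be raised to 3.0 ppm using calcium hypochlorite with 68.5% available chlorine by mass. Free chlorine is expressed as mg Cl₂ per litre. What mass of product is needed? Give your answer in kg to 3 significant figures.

2.48 kg

Volume: 160,000 US gal × 3.785 L/gal = 605,600 L.
Chlorine deficit: 3.0 − 0.2 = 2.8 ppm = 2.8 mg/L as Cl₂.
Cl₂ equivalent needed: 2.8 mg/L × 605,600 L = 1,696,000 mg = 1696 g.
Product at 68.5% available chlorine: 1696 / 0.685 = 2475 g.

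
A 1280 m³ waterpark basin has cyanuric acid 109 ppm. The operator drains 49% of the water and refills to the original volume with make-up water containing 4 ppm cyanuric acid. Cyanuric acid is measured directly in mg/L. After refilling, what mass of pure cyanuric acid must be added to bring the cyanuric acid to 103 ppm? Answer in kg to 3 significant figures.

58.2 kg

Volume: 1280 m³ = 1,280,000 L.
After draining 49% and refilling: 109 × 0.51 + 4 × 0.49 = 57.55 ppm.
Deficit to target: 103 − 57.55 = 45.45 mg/L.
Mass: 45.45 mg/L × 1,280,000 L = 58,180 g cyanuric acid.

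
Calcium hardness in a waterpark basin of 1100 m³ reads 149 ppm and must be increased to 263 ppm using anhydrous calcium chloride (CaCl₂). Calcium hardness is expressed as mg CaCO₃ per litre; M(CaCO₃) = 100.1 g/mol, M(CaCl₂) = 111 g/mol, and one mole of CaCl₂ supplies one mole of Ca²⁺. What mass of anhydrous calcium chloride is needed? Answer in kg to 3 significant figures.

139 kg

Volume: 1100 m³ = 1,100,000 L.
Hardness to add: (263 − 149) = 114 mg/L as CaCO₃ × 1,100,000 L = 125,400 g as CaCO₃.
Moles of Ca²⁺ (1 mol Ca²⁺ ≡ 1 mol CaCO₃): 125,400 / 100.1 g/mol = 1253 mol.
Mass of CaCl₂: 1253 × 111 = 139,100 g.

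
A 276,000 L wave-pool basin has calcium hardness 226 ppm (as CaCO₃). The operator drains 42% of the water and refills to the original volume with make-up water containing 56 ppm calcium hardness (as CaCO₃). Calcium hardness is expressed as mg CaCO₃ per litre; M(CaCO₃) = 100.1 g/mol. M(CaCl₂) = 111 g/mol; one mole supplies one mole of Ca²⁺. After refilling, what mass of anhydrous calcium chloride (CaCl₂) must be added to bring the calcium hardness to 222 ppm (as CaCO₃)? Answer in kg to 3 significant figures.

20.6 kg

After draining 42% and refilling: 226 × 0.58 + 56 × 0.42 = 154.6 ppm.
Deficit to target: 222 − 154.6 = 67.4 mg/L.
As CaCO₃: 67.4 mg/L × 276,000 L = 18,600 g; ÷ 100.1 = 185.8 mol Ca²⁺.
Mass: 185.8 × 111 = 20,630 g.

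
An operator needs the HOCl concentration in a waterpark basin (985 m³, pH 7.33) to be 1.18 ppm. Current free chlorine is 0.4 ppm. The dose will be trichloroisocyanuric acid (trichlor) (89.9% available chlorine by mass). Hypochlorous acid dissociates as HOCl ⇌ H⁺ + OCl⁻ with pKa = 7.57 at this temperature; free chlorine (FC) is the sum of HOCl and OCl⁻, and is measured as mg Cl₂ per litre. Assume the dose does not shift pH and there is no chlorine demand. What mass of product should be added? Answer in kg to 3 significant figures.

1.60 kg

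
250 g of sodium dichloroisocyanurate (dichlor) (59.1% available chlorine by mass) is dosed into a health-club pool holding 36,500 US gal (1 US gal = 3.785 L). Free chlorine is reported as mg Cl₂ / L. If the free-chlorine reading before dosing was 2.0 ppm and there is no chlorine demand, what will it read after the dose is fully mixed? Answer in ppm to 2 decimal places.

Volume: 36,500 US gal × 3.785 L/gal = 138,152 L.
Available chlorine delivered: 250 g × 0.591 = 147.8 g as Cl₂.
Concentration rise: 147.8 g / 138,152 L = 1.069 mg/L = 1.07 ppm.
Final FC: 2.0 + 1.07 = 3.07 ppm.

3.07 ppm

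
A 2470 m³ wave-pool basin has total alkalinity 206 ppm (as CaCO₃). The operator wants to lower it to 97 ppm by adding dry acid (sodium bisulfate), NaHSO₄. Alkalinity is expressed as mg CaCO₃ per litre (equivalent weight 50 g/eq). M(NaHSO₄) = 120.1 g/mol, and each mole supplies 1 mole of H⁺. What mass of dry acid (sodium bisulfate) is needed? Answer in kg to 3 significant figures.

647 kg

Volume: 2470 m³ = 2,470,000 L.
Alkalinity to neutralize: (206 − 97) = 109 mg/L as CaCO₃ × 2,470,000 L = 269,200 g as CaCO₃.
Equivalents of H⁺ required: 269,200 ÷ 50 g/eq = 5385 eq = 5385 mol NaHSO₄.
Mass of NaHSO₄: 5385 × 120.1 = 646,700 g.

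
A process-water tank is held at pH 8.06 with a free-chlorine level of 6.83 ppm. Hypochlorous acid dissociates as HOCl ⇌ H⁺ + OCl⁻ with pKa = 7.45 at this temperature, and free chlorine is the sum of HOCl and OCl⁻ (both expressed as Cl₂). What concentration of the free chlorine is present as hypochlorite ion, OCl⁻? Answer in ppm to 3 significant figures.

[OCl⁻]/[HOCl] = 10^(pH − pKa) = 10^(8.06 − 7.45) = 10^0.61 = 4.074.
Fraction as HOCl = 1 / (1 + 4.074) = 0.1971.
OCl⁻ = (1 − 0.1971) × 6.83 ppm = 5.484 ppm.

5.48 ppm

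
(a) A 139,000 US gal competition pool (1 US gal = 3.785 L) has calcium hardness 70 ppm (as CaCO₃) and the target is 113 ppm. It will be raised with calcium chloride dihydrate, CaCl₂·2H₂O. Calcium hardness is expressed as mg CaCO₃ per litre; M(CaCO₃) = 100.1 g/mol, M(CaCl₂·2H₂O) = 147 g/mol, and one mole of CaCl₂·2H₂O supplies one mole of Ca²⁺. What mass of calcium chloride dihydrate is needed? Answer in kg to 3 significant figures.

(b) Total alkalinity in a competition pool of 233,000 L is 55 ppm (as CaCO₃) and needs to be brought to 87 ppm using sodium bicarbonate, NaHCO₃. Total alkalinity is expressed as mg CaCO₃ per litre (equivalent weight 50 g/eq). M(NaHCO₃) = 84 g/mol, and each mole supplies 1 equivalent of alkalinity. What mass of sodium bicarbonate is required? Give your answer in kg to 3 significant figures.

(a) 33.2 kg; (b) 12.5 kg

(a) Volume: 139,000 US gal × 3.785 L/gal = 526,115 L.
(a) Hardness to add: (113 − 70) = 43 mg/L as CaCO₃ × 526,115 L = 22,620 g as CaCO₃.
(a) Moles of Ca²⁺ (1 mol Ca²⁺ ≡ 1 mol CaCO₃): 22,620 / 100.1 g/mol = 226 mol.
(a) Mass of CaCl₂·2H₂O: 226 × 147 = 33,220 g.

(b) Alkalinity to add: (87 − 55) = 32 mg/L as CaCO₃ × 233,000 L = 7456 g as CaCO₃.
(b) Equivalents: 7456 g ÷ 50 g/eq = 149.1 eq.
(b) NaHCO₃ supplies 1 eq per mole → 149.1 mol.
(b) Mass: 149.1 mol × 84 g/mol = 12,530 g.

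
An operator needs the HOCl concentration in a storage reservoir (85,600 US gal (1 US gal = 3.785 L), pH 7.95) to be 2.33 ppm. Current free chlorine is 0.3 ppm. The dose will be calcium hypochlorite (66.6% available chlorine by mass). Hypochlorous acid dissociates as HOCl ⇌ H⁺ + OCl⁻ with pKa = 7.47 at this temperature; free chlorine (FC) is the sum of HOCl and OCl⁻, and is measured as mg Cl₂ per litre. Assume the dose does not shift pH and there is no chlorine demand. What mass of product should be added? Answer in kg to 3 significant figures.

Volume: 85,600 US gal × 3.785 L/gal = 323,996 L.
[OCl⁻]/[HOCl] = 10^(pH − pKa) = 10^(7.95 − 7.47) = 3.02; fraction as HOCl = 1/(1 + 3.02) = 0.2488.
Free chlorine required for 2.33 ppm HOCl: 2.33 / 0.2488 = 9.366 ppm.
FC to add: 9.366 − 0.3 = 9.066 mg/L as Cl₂.
Cl₂ equivalent: 9.066 mg/L × 323,996 L = 2938 g.
Product at 66.6% available Cl: 2938 / 0.666 = 4411 g.

4.41 kg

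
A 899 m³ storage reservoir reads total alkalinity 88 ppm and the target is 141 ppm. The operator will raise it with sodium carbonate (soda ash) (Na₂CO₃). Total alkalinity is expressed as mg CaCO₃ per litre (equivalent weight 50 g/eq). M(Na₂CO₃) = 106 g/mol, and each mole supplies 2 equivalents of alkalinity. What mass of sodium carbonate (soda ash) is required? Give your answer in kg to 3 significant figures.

50.5 kg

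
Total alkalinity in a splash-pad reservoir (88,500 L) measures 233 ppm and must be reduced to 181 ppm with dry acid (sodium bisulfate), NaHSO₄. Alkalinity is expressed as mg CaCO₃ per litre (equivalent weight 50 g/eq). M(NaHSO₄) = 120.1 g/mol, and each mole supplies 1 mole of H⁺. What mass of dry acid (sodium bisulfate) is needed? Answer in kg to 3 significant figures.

Alkalinity to neutralize: (233 − 181) = 52 mg/L as CaCO₃ × 88,500 L = 4602 g as CaCO₃.
Equivalents of H⁺ required: 4602 ÷ 50 g/eq = 92.04 eq = 92.04 mol NaHSO₄.
Mass of NaHSO₄: 92.04 × 120.1 = 11,050 g.

11.1 kg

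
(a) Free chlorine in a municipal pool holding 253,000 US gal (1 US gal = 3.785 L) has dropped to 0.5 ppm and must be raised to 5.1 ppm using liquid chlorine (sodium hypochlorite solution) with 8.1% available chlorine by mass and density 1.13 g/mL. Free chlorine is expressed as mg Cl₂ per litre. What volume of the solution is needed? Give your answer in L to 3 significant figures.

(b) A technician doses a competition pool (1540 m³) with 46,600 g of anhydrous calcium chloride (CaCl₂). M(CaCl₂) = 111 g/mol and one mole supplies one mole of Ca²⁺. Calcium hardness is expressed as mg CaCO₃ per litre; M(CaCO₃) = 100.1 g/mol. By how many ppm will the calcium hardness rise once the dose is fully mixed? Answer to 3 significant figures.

(a) 48.1 L; (b) 27.3 ppm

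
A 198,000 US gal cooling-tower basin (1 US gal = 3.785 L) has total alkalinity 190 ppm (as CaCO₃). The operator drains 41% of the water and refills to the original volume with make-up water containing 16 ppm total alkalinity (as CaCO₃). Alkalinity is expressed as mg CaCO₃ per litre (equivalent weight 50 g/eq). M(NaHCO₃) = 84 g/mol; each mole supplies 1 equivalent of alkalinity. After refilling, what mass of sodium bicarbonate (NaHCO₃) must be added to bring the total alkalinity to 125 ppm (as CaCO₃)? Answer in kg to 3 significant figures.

7.98 kg

Volume: 198,000 US gal × 3.785 L/gal = 749,430 L.
After draining 41% and refilling: 190 × 0.59 + 16 × 0.41 = 118.66 ppm.
Deficit to target: 125 − 118.66 = 6.34 mg/L.
As CaCO₃: 6.34 mg/L × 749,430 L = 4751 g; ÷ 50 g/eq ÷ 1 = 95.03 mol NaHCO₃.
Mass: 95.03 × 84 = 7982 g.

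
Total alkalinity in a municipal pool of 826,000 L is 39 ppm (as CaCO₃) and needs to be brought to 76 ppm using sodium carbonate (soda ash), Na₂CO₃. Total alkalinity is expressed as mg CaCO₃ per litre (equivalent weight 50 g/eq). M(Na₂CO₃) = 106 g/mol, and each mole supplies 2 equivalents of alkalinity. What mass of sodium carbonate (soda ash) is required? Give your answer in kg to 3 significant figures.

32.4 kg

Alkalinity to add: (76 − 39) = 37 mg/L as CaCO₃ × 826,000 L = 30,560 g as CaCO₃.
Equivalents: 30,560 g ÷ 50 g/eq = 611.2 eq.
Each mole of Na₂CO₃ supplies 2 eq, so 611.2 / 2 = 305.6 mol.
Mass: 305.6 mol × 106 g/mol = 32,400 g.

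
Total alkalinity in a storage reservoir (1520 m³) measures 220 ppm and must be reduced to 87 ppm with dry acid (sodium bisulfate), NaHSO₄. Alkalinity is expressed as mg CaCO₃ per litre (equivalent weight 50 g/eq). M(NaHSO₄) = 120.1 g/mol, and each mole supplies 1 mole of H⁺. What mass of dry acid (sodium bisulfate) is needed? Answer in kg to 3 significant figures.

Volume: 1520 m³ = 1,520,000 L.
Alkalinity to neutralize: (220 − 87) = 133 mg/L as CaCO₃ × 1,520,000 L = 202,200 g as CaCO₃.
Equivalents of H⁺ required: 202,200 ÷ 50 g/eq = 4043 eq = 4043 mol NaHSO₄.
Mass of NaHSO₄: 4043 × 120.1 = 485,600 g.

486 kg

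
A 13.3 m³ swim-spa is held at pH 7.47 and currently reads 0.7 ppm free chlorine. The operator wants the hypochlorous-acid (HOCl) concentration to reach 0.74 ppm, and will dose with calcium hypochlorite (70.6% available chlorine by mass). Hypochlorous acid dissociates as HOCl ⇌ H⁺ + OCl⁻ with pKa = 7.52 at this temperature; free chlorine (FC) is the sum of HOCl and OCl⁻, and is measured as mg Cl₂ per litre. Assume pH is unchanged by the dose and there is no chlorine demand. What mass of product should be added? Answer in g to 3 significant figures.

13.2 g

Volume: 13.3 m³ = 13,300 L.
[OCl⁻]/[HOCl] = 10^(pH − pKa) = 10^(7.47 − 7.52) = 0.8913; fraction as HOCl = 1/(1 + 0.8913) = 0.5288.
Free chlorine required for 0.74 ppm HOCl: 0.74 / 0.5288 = 1.4 ppm.
FC to add: 1.4 − 0.7 = 0.6995 mg/L as Cl₂.
Cl₂ equivalent: 0.6995 mg/L × 13,300 L = 9.304 g.
Product at 70.6% available Cl: 9.304 / 0.706 = 13.18 g.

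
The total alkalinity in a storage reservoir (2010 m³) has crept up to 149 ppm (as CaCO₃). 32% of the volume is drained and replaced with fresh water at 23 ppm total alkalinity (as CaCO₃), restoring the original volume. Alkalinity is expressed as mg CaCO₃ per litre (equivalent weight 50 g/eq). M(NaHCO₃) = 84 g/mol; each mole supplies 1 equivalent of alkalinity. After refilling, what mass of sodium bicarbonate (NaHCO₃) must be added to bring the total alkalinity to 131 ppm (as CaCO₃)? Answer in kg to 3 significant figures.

75.4 kg

Volume: 2010 m³ = 2,010,000 L.
After draining 32% and refilling: 149 × 0.68 + 23 × 0.32 = 108.68 ppm.
Deficit to target: 131 − 108.68 = 22.32 mg/L.
As CaCO₃: 22.32 mg/L × 2,010,000 L = 44,860 g; ÷ 50 g/eq ÷ 1 = 897.3 mol NaHCO₃.
Mass: 897.3 × 84 = 75,370 g.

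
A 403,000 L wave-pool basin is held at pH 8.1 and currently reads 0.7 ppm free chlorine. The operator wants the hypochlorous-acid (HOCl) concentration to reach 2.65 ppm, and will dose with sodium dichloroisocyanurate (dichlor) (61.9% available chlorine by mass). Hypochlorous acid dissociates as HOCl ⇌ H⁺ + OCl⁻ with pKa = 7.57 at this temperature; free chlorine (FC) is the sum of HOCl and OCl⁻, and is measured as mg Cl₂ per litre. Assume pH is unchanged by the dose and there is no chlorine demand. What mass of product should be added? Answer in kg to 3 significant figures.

7.12 kg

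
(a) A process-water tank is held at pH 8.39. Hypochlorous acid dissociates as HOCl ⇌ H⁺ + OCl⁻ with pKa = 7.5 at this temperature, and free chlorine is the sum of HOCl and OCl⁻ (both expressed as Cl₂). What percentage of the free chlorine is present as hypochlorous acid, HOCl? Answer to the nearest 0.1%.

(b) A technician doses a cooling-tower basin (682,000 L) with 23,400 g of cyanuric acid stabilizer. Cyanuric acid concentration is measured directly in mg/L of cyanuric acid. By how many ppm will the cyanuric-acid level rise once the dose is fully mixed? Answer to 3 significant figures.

(a) 11.4%; (b) 34.3 ppm

(a) [OCl⁻]/[HOCl] = 10^(pH − pKa) = 10^(8.39 − 7.5) = 10^0.89 = 7.762.
(a) Fraction as HOCl = 1 / (1 + 7.762) = 0.1141.

(b) Rise: 23,400 g / 682,000 L × 1000 = 34.31 mg/L.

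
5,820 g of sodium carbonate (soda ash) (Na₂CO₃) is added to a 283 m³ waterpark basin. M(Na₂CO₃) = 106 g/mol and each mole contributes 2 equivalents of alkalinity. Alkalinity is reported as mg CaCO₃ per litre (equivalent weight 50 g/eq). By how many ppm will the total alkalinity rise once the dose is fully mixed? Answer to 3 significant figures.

Volume: 283 m³ = 283,000 L.
Moles of Na₂CO₃: 5,820 g ÷ 106 g/mol = 54.91 mol → 109.8 eq of alkalinity.
As CaCO₃: 109.8 eq × 50 g/eq = 5491 g.
Rise: 5491 g / 283,000 L × 1000 = 19.4 mg/L.

19.4 ppm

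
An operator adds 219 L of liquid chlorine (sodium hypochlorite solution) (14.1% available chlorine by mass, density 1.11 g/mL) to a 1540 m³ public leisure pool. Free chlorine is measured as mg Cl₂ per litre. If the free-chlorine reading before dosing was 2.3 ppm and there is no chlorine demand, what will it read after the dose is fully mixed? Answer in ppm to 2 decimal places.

Volume: 1540 m³ = 1,540,000 L.
Mass of solution: 219 L × 1000 mL/L × 1.11 g/mL = 243,100 g.
Available chlorine delivered: 243,100 g × 0.141 = 34,280 g as Cl₂.
Concentration rise: 34,280 g / 1,540,000 L = 22.26 mg/L = 22.26 ppm.
Final FC: 2.3 + 22.26 = 24.56 ppm.

24.56 ppm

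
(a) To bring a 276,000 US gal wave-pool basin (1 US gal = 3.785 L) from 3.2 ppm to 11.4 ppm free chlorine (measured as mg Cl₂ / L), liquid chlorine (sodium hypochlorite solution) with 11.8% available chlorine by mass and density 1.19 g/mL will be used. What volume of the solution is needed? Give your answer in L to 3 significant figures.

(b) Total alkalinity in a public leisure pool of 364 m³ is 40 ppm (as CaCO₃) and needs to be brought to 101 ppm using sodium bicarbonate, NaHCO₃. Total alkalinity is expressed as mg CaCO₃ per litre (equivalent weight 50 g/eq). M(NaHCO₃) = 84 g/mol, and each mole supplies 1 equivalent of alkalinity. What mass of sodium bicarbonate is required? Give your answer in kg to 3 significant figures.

(a) Volume: 276,000 US gal × 3.785 L/gal = 1,044,660 L.
(a) Chlorine deficit: 11.4 − 3.2 = 8.2 ppm = 8.2 mg/L as Cl₂.
(a) Cl₂ equivalent needed: 8.2 mg/L × 1,044,660 L = 8,566,000 mg = 8566 g.
(a) Product at 11.8% available chlorine: 8566 / 0.118 = 72,600 g.
(a) Volume at density 1.19 g/mL: 72,600 g ÷ 1.19 g/mL = 61,000 mL.

(b) Volume: 364 m³ = 364,000 L.
(b) Alkalinity to add: (101 − 40) = 61 mg/L as CaCO₃ × 364,000 L = 22,200 g as CaCO₃.
(b) Equivalents: 22,200 g ÷ 50 g/eq = 444.1 eq.
(b) NaHCO₃ supplies 1 eq per mole → 444.1 mol.
(b) Mass: 444.1 mol × 84 g/mol = 37,300 g.

(a) 61.0 L; (b) 37.3 kg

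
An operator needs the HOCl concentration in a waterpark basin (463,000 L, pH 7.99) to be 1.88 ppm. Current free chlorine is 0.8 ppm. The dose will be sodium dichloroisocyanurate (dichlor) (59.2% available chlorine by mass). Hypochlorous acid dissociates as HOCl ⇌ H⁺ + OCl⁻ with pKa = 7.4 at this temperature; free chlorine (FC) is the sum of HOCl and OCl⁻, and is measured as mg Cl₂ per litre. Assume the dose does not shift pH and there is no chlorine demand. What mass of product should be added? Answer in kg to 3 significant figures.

[OCl⁻]/[HOCl] = 10^(pH − pKa) = 10^(7.99 − 7.4) = 3.89; fraction as HOCl = 1/(1 + 3.89) = 0.2045.
Free chlorine required for 1.88 ppm HOCl: 1.88 / 0.2045 = 9.194 ppm.
FC to add: 9.194 − 0.8 = 8.394 mg/L as Cl₂.
Cl₂ equivalent: 8.394 mg/L × 463,000 L = 3886 g.
Product at 59.2% available Cl: 3886 / 0.592 = 6565 g.

6.56 kg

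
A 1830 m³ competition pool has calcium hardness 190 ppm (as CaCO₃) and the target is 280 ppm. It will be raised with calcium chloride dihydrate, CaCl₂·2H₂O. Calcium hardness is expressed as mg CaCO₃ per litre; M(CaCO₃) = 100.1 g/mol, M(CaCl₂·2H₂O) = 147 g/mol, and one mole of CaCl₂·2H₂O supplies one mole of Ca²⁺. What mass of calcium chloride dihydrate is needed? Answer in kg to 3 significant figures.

242 kg

Volume: 1830 m³ = 1,830,000 L.
Hardness to add: (280 − 190) = 90 mg/L as CaCO₃ × 1,830,000 L = 164,700 g as CaCO₃.
Moles of Ca²⁺ (1 mol Ca²⁺ ≡ 1 mol CaCO₃): 164,700 / 100.1 g/mol = 1645 mol.
Mass of CaCl₂·2H₂O: 1645 × 147 = 241,900 g.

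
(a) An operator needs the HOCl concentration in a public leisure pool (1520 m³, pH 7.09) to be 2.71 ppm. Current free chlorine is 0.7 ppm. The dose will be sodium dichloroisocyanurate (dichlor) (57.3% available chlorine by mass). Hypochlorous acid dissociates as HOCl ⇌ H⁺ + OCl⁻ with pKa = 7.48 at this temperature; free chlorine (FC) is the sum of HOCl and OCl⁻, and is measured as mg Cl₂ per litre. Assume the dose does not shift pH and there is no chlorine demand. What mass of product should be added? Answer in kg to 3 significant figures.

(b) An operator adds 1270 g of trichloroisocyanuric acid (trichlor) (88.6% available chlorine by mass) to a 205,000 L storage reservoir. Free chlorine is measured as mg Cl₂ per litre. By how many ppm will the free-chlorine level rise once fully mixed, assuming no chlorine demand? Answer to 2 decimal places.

(a) 8.26 kg; (b) 5.49 ppm

(a) Volume: 1520 m³ = 1,520,000 L.
(a) [OCl⁻]/[HOCl] = 10^(pH − pKa) = 10^(7.09 − 7.48) = 0.4074; fraction as HOCl = 1/(1 + 0.4074) = 0.7105.
(a) Free chlorine required for 2.71 ppm HOCl: 2.71 / 0.7105 = 3.814 ppm.
(a) FC to add: 3.814 − 0.7 = 3.114 mg/L as Cl₂.
(a) Cl₂ equivalent: 3.114 mg/L × 1,520,000 L = 4733 g.
(a) Product at 57.3% available Cl: 4733 / 0.573 = 8261 g.

(b) Available chlorine delivered: 1270 g × 0.886 = 1125 g as Cl₂.
(b) Concentration rise: 1125 g / 205,000 L = 5.489 mg/L = 5.49 ppm.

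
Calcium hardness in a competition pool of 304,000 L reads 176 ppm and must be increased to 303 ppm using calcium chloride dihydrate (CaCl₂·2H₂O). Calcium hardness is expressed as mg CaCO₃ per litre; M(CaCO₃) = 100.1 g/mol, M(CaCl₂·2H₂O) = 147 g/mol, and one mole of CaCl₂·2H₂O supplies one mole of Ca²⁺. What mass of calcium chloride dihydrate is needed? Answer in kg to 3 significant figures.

56.7 kg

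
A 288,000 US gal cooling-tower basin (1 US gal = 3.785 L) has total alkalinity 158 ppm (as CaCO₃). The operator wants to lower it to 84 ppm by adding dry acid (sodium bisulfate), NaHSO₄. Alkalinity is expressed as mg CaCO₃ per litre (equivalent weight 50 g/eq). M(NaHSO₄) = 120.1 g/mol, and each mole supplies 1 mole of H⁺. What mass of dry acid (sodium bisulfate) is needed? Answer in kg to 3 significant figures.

Volume: 288,000 US gal × 3.785 L/gal = 1,090,080 L.
Alkalinity to neutralize: (158 − 84) = 74 mg/L as CaCO₃ × 1,090,080 L = 80,670 g as CaCO₃.
Equivalents of H⁺ required: 80,670 ÷ 50 g/eq = 1613 eq = 1613 mol NaHSO₄.
Mass of NaHSO₄: 1613 × 120.1 = 193,800 g.

194 kg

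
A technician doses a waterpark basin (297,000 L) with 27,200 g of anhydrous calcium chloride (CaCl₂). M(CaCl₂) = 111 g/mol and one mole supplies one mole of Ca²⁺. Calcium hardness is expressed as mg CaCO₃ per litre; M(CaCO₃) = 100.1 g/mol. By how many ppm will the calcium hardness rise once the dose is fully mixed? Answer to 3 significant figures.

Moles of Ca²⁺: 27,200 g ÷ 111 g/mol = 245 mol.
As CaCO₃: 245 mol × 100.1 g/mol = 24,530 g.
Rise: 24,530 g / 297,000 L × 1000 = 82.59 mg/L.

82.6 ppm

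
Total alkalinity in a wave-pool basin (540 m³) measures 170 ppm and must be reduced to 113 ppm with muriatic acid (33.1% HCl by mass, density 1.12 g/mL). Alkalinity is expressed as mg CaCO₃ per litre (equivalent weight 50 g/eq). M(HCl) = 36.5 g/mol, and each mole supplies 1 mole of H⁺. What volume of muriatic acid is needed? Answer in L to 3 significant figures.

Volume: 540 m³ = 540,000 L.
Alkalinity to neutralize: (170 − 113) = 57 mg/L as CaCO₃ × 540,000 L = 30,780 g as CaCO₃.
Equivalents of H⁺ required: 30,780 ÷ 50 g/eq = 615.6 eq = 615.6 mol HCl.
Mass of HCl: 615.6 × 36.5 = 22,470 g.
Mass of 33.1% solution: 22,470 / 0.331 = 67,880 g.
Volume: 67,880 g ÷ 1.12 g/mL = 60,610 mL.

60.6 L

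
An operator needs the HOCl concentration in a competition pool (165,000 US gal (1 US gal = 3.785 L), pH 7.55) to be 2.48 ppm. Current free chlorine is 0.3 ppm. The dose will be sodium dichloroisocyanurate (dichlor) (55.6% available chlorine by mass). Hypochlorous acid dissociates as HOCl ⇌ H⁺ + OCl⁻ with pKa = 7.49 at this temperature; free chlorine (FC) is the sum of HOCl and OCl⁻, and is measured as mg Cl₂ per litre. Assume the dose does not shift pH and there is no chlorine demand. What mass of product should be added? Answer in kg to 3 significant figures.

Volume: 165,000 US gal × 3.785 L/gal = 624,525 L.
[OCl⁻]/[HOCl] = 10^(pH − pKa) = 10^(7.55 − 7.49) = 1.148; fraction as HOCl = 1/(1 + 1.148) = 0.4655.
Free chlorine required for 2.48 ppm HOCl: 2.48 / 0.4655 = 5.327 ppm.
FC to add: 5.327 − 0.3 = 5.027 mg/L as Cl₂.
Cl₂ equivalent: 5.027 mg/L × 624,525 L = 3140 g.
Product at 55.6% available Cl: 3140 / 0.556 = 5647 g.

5.65 kg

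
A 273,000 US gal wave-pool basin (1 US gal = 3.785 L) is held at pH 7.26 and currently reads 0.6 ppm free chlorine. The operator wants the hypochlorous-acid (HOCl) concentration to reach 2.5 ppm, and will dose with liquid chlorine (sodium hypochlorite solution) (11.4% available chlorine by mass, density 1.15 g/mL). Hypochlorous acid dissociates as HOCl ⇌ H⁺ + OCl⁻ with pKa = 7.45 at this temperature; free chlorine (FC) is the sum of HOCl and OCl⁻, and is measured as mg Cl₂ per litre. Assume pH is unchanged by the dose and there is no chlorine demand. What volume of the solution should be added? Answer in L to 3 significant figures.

Volume: 273,000 US gal × 3.785 L/gal = 1,033,305 L.
[OCl⁻]/[HOCl] = 10^(pH − pKa) = 10^(7.26 − 7.45) = 0.6457; fraction as HOCl = 1/(1 + 0.6457) = 0.6077.
Free chlorine required for 2.5 ppm HOCl: 2.5 / 0.6077 = 4.114 ppm.
FC to add: 4.114 − 0.6 = 3.514 mg/L as Cl₂.
Cl₂ equivalent: 3.514 mg/L × 1,033,305 L = 3631 g.
Product at 11.4% available Cl: 3631 / 0.114 = 31,850 g.
Volume: 31,850 g ÷ 1.15 g/mL = 27,700 mL.

27.7 L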